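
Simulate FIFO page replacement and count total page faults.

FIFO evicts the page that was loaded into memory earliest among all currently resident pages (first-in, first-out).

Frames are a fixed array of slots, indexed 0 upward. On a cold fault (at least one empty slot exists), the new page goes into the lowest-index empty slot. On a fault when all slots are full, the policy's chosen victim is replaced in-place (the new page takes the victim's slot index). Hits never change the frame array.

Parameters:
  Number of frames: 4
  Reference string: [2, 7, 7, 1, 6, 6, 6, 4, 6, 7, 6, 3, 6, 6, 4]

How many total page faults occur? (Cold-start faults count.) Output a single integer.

Answer: 6

Derivation:
Step 0: ref 2 → FAULT, frames=[2,-,-,-]
Step 1: ref 7 → FAULT, frames=[2,7,-,-]
Step 2: ref 7 → HIT, frames=[2,7,-,-]
Step 3: ref 1 → FAULT, frames=[2,7,1,-]
Step 4: ref 6 → FAULT, frames=[2,7,1,6]
Step 5: ref 6 → HIT, frames=[2,7,1,6]
Step 6: ref 6 → HIT, frames=[2,7,1,6]
Step 7: ref 4 → FAULT (evict 2), frames=[4,7,1,6]
Step 8: ref 6 → HIT, frames=[4,7,1,6]
Step 9: ref 7 → HIT, frames=[4,7,1,6]
Step 10: ref 6 → HIT, frames=[4,7,1,6]
Step 11: ref 3 → FAULT (evict 7), frames=[4,3,1,6]
Step 12: ref 6 → HIT, frames=[4,3,1,6]
Step 13: ref 6 → HIT, frames=[4,3,1,6]
Step 14: ref 4 → HIT, frames=[4,3,1,6]
Total faults: 6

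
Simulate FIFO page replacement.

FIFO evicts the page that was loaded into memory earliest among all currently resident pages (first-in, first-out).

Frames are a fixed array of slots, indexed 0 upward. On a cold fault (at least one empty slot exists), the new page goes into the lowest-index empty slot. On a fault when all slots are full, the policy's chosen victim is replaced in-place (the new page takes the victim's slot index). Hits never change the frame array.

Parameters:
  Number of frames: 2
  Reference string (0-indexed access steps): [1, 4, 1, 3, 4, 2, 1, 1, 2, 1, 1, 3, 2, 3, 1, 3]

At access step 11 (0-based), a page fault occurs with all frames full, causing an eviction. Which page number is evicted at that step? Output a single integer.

Step 0: ref 1 -> FAULT, frames=[1,-]
Step 1: ref 4 -> FAULT, frames=[1,4]
Step 2: ref 1 -> HIT, frames=[1,4]
Step 3: ref 3 -> FAULT, evict 1, frames=[3,4]
Step 4: ref 4 -> HIT, frames=[3,4]
Step 5: ref 2 -> FAULT, evict 4, frames=[3,2]
Step 6: ref 1 -> FAULT, evict 3, frames=[1,2]
Step 7: ref 1 -> HIT, frames=[1,2]
Step 8: ref 2 -> HIT, frames=[1,2]
Step 9: ref 1 -> HIT, frames=[1,2]
Step 10: ref 1 -> HIT, frames=[1,2]
Step 11: ref 3 -> FAULT, evict 2, frames=[1,3]
At step 11: evicted page 2

Answer: 2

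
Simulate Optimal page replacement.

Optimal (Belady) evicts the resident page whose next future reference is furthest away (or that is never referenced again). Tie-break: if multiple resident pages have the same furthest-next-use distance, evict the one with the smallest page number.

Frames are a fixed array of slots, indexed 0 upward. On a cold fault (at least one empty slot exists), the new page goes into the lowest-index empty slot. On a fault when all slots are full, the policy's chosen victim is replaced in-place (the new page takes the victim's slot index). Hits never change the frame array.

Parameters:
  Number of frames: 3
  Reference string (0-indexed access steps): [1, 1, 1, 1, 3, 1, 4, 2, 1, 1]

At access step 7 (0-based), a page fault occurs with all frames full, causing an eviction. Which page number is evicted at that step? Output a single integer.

Step 0: ref 1 -> FAULT, frames=[1,-,-]
Step 1: ref 1 -> HIT, frames=[1,-,-]
Step 2: ref 1 -> HIT, frames=[1,-,-]
Step 3: ref 1 -> HIT, frames=[1,-,-]
Step 4: ref 3 -> FAULT, frames=[1,3,-]
Step 5: ref 1 -> HIT, frames=[1,3,-]
Step 6: ref 4 -> FAULT, frames=[1,3,4]
Step 7: ref 2 -> FAULT, evict 3, frames=[1,2,4]
At step 7: evicted page 3

Answer: 3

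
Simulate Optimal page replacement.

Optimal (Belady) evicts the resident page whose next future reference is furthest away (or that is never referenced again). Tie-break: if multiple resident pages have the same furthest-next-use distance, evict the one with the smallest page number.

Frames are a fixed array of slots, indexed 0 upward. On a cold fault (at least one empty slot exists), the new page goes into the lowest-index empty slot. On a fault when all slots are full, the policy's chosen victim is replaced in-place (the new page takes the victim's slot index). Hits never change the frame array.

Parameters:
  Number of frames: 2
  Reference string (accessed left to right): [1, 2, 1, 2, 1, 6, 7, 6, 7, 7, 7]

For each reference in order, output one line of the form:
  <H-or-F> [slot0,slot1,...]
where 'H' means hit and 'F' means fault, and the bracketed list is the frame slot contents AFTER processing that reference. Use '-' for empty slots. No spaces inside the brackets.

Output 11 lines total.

F [1,-]
F [1,2]
H [1,2]
H [1,2]
H [1,2]
F [6,2]
F [6,7]
H [6,7]
H [6,7]
H [6,7]
H [6,7]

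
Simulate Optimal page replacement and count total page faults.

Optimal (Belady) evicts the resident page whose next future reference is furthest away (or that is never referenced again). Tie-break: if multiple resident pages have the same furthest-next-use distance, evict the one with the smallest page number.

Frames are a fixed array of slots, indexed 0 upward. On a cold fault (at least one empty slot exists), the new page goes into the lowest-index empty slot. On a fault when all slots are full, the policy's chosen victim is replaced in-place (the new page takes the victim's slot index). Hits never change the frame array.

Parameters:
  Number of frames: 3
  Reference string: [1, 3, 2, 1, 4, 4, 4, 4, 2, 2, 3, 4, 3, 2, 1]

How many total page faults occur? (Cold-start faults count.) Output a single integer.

Answer: 5

Derivation:
Step 0: ref 1 → FAULT, frames=[1,-,-]
Step 1: ref 3 → FAULT, frames=[1,3,-]
Step 2: ref 2 → FAULT, frames=[1,3,2]
Step 3: ref 1 → HIT, frames=[1,3,2]
Step 4: ref 4 → FAULT (evict 1), frames=[4,3,2]
Step 5: ref 4 → HIT, frames=[4,3,2]
Step 6: ref 4 → HIT, frames=[4,3,2]
Step 7: ref 4 → HIT, frames=[4,3,2]
Step 8: ref 2 → HIT, frames=[4,3,2]
Step 9: ref 2 → HIT, frames=[4,3,2]
Step 10: ref 3 → HIT, frames=[4,3,2]
Step 11: ref 4 → HIT, frames=[4,3,2]
Step 12: ref 3 → HIT, frames=[4,3,2]
Step 13: ref 2 → HIT, frames=[4,3,2]
Step 14: ref 1 → FAULT (evict 2), frames=[4,3,1]
Total faults: 5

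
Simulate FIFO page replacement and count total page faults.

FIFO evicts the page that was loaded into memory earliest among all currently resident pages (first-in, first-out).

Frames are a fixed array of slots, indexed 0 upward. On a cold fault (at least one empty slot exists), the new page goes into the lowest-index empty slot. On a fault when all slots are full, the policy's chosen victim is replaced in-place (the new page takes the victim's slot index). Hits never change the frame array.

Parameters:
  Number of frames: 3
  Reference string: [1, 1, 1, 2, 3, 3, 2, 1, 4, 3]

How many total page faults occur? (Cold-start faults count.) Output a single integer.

Answer: 4

Derivation:
Step 0: ref 1 → FAULT, frames=[1,-,-]
Step 1: ref 1 → HIT, frames=[1,-,-]
Step 2: ref 1 → HIT, frames=[1,-,-]
Step 3: ref 2 → FAULT, frames=[1,2,-]
Step 4: ref 3 → FAULT, frames=[1,2,3]
Step 5: ref 3 → HIT, frames=[1,2,3]
Step 6: ref 2 → HIT, frames=[1,2,3]
Step 7: ref 1 → HIT, frames=[1,2,3]
Step 8: ref 4 → FAULT (evict 1), frames=[4,2,3]
Step 9: ref 3 → HIT, frames=[4,2,3]
Total faults: 4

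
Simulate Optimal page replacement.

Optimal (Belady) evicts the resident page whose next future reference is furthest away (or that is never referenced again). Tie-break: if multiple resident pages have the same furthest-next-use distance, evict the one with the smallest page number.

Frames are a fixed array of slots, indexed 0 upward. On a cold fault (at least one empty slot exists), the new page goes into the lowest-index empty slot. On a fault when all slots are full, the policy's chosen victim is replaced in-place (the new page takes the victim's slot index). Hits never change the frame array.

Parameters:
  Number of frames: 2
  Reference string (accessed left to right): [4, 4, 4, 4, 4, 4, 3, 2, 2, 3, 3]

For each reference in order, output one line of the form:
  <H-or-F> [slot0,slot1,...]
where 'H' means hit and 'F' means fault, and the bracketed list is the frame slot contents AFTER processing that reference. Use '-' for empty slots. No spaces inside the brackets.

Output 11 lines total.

F [4,-]
H [4,-]
H [4,-]
H [4,-]
H [4,-]
H [4,-]
F [4,3]
F [2,3]
H [2,3]
H [2,3]
H [2,3]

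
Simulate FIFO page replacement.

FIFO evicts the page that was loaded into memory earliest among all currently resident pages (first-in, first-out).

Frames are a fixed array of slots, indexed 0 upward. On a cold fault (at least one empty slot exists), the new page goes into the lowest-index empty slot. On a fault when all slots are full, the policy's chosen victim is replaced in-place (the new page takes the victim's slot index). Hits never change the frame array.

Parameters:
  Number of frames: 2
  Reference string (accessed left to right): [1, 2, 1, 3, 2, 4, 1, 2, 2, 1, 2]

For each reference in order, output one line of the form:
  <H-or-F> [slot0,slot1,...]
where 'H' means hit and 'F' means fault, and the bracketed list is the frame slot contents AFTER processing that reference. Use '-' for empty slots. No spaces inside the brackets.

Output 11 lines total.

F [1,-]
F [1,2]
H [1,2]
F [3,2]
H [3,2]
F [3,4]
F [1,4]
F [1,2]
H [1,2]
H [1,2]
H [1,2]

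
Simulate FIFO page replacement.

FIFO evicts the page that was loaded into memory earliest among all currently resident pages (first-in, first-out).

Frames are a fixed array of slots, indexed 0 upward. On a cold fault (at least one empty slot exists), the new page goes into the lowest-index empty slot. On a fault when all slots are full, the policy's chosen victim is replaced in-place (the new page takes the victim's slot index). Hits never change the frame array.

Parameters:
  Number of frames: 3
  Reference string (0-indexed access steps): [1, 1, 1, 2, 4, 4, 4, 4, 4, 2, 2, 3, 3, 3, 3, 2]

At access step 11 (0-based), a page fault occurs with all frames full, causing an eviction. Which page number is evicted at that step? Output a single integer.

Answer: 1

Derivation:
Step 0: ref 1 -> FAULT, frames=[1,-,-]
Step 1: ref 1 -> HIT, frames=[1,-,-]
Step 2: ref 1 -> HIT, frames=[1,-,-]
Step 3: ref 2 -> FAULT, frames=[1,2,-]
Step 4: ref 4 -> FAULT, frames=[1,2,4]
Step 5: ref 4 -> HIT, frames=[1,2,4]
Step 6: ref 4 -> HIT, frames=[1,2,4]
Step 7: ref 4 -> HIT, frames=[1,2,4]
Step 8: ref 4 -> HIT, frames=[1,2,4]
Step 9: ref 2 -> HIT, frames=[1,2,4]
Step 10: ref 2 -> HIT, frames=[1,2,4]
Step 11: ref 3 -> FAULT, evict 1, frames=[3,2,4]
At step 11: evicted page 1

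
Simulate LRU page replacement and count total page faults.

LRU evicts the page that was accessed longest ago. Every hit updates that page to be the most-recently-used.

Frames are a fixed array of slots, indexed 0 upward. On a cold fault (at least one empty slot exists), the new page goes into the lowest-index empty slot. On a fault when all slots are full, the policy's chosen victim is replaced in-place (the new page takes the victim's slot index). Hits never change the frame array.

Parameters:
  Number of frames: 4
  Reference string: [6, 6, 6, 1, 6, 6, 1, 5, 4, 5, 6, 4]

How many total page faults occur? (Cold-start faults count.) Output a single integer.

Answer: 4

Derivation:
Step 0: ref 6 → FAULT, frames=[6,-,-,-]
Step 1: ref 6 → HIT, frames=[6,-,-,-]
Step 2: ref 6 → HIT, frames=[6,-,-,-]
Step 3: ref 1 → FAULT, frames=[6,1,-,-]
Step 4: ref 6 → HIT, frames=[6,1,-,-]
Step 5: ref 6 → HIT, frames=[6,1,-,-]
Step 6: ref 1 → HIT, frames=[6,1,-,-]
Step 7: ref 5 → FAULT, frames=[6,1,5,-]
Step 8: ref 4 → FAULT, frames=[6,1,5,4]
Step 9: ref 5 → HIT, frames=[6,1,5,4]
Step 10: ref 6 → HIT, frames=[6,1,5,4]
Step 11: ref 4 → HIT, frames=[6,1,5,4]
Total faults: 4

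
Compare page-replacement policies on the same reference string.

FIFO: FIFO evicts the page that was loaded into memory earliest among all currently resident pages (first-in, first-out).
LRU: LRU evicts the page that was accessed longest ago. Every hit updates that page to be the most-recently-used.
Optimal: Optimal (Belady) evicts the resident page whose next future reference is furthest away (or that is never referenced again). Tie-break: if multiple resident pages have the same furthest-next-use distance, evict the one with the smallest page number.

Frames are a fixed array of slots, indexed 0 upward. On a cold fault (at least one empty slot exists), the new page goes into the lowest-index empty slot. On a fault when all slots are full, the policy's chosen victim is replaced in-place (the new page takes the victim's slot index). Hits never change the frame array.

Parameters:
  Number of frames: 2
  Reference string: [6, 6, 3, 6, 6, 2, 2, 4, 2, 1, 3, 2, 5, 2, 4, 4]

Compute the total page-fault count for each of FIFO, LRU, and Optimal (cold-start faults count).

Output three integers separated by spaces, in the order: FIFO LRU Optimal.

Answer: 9 9 8

Derivation:
--- FIFO ---
  step 0: ref 6 -> FAULT, frames=[6,-] (faults so far: 1)
  step 1: ref 6 -> HIT, frames=[6,-] (faults so far: 1)
  step 2: ref 3 -> FAULT, frames=[6,3] (faults so far: 2)
  step 3: ref 6 -> HIT, frames=[6,3] (faults so far: 2)
  step 4: ref 6 -> HIT, frames=[6,3] (faults so far: 2)
  step 5: ref 2 -> FAULT, evict 6, frames=[2,3] (faults so far: 3)
  step 6: ref 2 -> HIT, frames=[2,3] (faults so far: 3)
  step 7: ref 4 -> FAULT, evict 3, frames=[2,4] (faults so far: 4)
  step 8: ref 2 -> HIT, frames=[2,4] (faults so far: 4)
  step 9: ref 1 -> FAULT, evict 2, frames=[1,4] (faults so far: 5)
  step 10: ref 3 -> FAULT, evict 4, frames=[1,3] (faults so far: 6)
  step 11: ref 2 -> FAULT, evict 1, frames=[2,3] (faults so far: 7)
  step 12: ref 5 -> FAULT, evict 3, frames=[2,5] (faults so far: 8)
  step 13: ref 2 -> HIT, frames=[2,5] (faults so far: 8)
  step 14: ref 4 -> FAULT, evict 2, frames=[4,5] (faults so far: 9)
  step 15: ref 4 -> HIT, frames=[4,5] (faults so far: 9)
  FIFO total faults: 9
--- LRU ---
  step 0: ref 6 -> FAULT, frames=[6,-] (faults so far: 1)
  step 1: ref 6 -> HIT, frames=[6,-] (faults so far: 1)
  step 2: ref 3 -> FAULT, frames=[6,3] (faults so far: 2)
  step 3: ref 6 -> HIT, frames=[6,3] (faults so far: 2)
  step 4: ref 6 -> HIT, frames=[6,3] (faults so far: 2)
  step 5: ref 2 -> FAULT, evict 3, frames=[6,2] (faults so far: 3)
  step 6: ref 2 -> HIT, frames=[6,2] (faults so far: 3)
  step 7: ref 4 -> FAULT, evict 6, frames=[4,2] (faults so far: 4)
  step 8: ref 2 -> HIT, frames=[4,2] (faults so far: 4)
  step 9: ref 1 -> FAULT, evict 4, frames=[1,2] (faults so far: 5)
  step 10: ref 3 -> FAULT, evict 2, frames=[1,3] (faults so far: 6)
  step 11: ref 2 -> FAULT, evict 1, frames=[2,3] (faults so far: 7)
  step 12: ref 5 -> FAULT, evict 3, frames=[2,5] (faults so far: 8)
  step 13: ref 2 -> HIT, frames=[2,5] (faults so far: 8)
  step 14: ref 4 -> FAULT, evict 5, frames=[2,4] (faults so far: 9)
  step 15: ref 4 -> HIT, frames=[2,4] (faults so far: 9)
  LRU total faults: 9
--- Optimal ---
  step 0: ref 6 -> FAULT, frames=[6,-] (faults so far: 1)
  step 1: ref 6 -> HIT, frames=[6,-] (faults so far: 1)
  step 2: ref 3 -> FAULT, frames=[6,3] (faults so far: 2)
  step 3: ref 6 -> HIT, frames=[6,3] (faults so far: 2)
  step 4: ref 6 -> HIT, frames=[6,3] (faults so far: 2)
  step 5: ref 2 -> FAULT, evict 6, frames=[2,3] (faults so far: 3)
  step 6: ref 2 -> HIT, frames=[2,3] (faults so far: 3)
  step 7: ref 4 -> FAULT, evict 3, frames=[2,4] (faults so far: 4)
  step 8: ref 2 -> HIT, frames=[2,4] (faults so far: 4)
  step 9: ref 1 -> FAULT, evict 4, frames=[2,1] (faults so far: 5)
  step 10: ref 3 -> FAULT, evict 1, frames=[2,3] (faults so far: 6)
  step 11: ref 2 -> HIT, frames=[2,3] (faults so far: 6)
  step 12: ref 5 -> FAULT, evict 3, frames=[2,5] (faults so far: 7)
  step 13: ref 2 -> HIT, frames=[2,5] (faults so far: 7)
  step 14: ref 4 -> FAULT, evict 2, frames=[4,5] (faults so far: 8)
  step 15: ref 4 -> HIT, frames=[4,5] (faults so far: 8)
  Optimal total faults: 8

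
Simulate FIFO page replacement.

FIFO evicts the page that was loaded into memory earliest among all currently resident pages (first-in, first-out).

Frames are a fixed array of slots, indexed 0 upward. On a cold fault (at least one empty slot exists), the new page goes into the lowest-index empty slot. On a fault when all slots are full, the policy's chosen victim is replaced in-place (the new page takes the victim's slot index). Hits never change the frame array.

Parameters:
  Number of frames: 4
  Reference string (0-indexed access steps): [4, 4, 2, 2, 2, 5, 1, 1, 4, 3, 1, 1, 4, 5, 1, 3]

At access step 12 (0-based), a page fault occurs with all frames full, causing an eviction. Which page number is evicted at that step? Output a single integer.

Step 0: ref 4 -> FAULT, frames=[4,-,-,-]
Step 1: ref 4 -> HIT, frames=[4,-,-,-]
Step 2: ref 2 -> FAULT, frames=[4,2,-,-]
Step 3: ref 2 -> HIT, frames=[4,2,-,-]
Step 4: ref 2 -> HIT, frames=[4,2,-,-]
Step 5: ref 5 -> FAULT, frames=[4,2,5,-]
Step 6: ref 1 -> FAULT, frames=[4,2,5,1]
Step 7: ref 1 -> HIT, frames=[4,2,5,1]
Step 8: ref 4 -> HIT, frames=[4,2,5,1]
Step 9: ref 3 -> FAULT, evict 4, frames=[3,2,5,1]
Step 10: ref 1 -> HIT, frames=[3,2,5,1]
Step 11: ref 1 -> HIT, frames=[3,2,5,1]
Step 12: ref 4 -> FAULT, evict 2, frames=[3,4,5,1]
At step 12: evicted page 2

Answer: 2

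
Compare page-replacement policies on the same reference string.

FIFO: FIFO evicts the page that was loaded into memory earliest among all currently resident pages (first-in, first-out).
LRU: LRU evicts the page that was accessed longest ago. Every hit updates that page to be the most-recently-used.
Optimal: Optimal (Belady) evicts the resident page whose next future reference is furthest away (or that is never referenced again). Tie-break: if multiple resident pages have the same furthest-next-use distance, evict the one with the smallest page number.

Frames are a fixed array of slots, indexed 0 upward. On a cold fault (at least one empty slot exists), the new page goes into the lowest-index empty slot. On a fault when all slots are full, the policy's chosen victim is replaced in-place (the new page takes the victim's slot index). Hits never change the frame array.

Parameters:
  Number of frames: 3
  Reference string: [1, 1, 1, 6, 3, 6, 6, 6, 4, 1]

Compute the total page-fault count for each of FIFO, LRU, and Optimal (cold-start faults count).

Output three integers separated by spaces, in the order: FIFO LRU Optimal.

--- FIFO ---
  step 0: ref 1 -> FAULT, frames=[1,-,-] (faults so far: 1)
  step 1: ref 1 -> HIT, frames=[1,-,-] (faults so far: 1)
  step 2: ref 1 -> HIT, frames=[1,-,-] (faults so far: 1)
  step 3: ref 6 -> FAULT, frames=[1,6,-] (faults so far: 2)
  step 4: ref 3 -> FAULT, frames=[1,6,3] (faults so far: 3)
  step 5: ref 6 -> HIT, frames=[1,6,3] (faults so far: 3)
  step 6: ref 6 -> HIT, frames=[1,6,3] (faults so far: 3)
  step 7: ref 6 -> HIT, frames=[1,6,3] (faults so far: 3)
  step 8: ref 4 -> FAULT, evict 1, frames=[4,6,3] (faults so far: 4)
  step 9: ref 1 -> FAULT, evict 6, frames=[4,1,3] (faults so far: 5)
  FIFO total faults: 5
--- LRU ---
  step 0: ref 1 -> FAULT, frames=[1,-,-] (faults so far: 1)
  step 1: ref 1 -> HIT, frames=[1,-,-] (faults so far: 1)
  step 2: ref 1 -> HIT, frames=[1,-,-] (faults so far: 1)
  step 3: ref 6 -> FAULT, frames=[1,6,-] (faults so far: 2)
  step 4: ref 3 -> FAULT, frames=[1,6,3] (faults so far: 3)
  step 5: ref 6 -> HIT, frames=[1,6,3] (faults so far: 3)
  step 6: ref 6 -> HIT, frames=[1,6,3] (faults so far: 3)
  step 7: ref 6 -> HIT, frames=[1,6,3] (faults so far: 3)
  step 8: ref 4 -> FAULT, evict 1, frames=[4,6,3] (faults so far: 4)
  step 9: ref 1 -> FAULT, evict 3, frames=[4,6,1] (faults so far: 5)
  LRU total faults: 5
--- Optimal ---
  step 0: ref 1 -> FAULT, frames=[1,-,-] (faults so far: 1)
  step 1: ref 1 -> HIT, frames=[1,-,-] (faults so far: 1)
  step 2: ref 1 -> HIT, frames=[1,-,-] (faults so far: 1)
  step 3: ref 6 -> FAULT, frames=[1,6,-] (faults so far: 2)
  step 4: ref 3 -> FAULT, frames=[1,6,3] (faults so far: 3)
  step 5: ref 6 -> HIT, frames=[1,6,3] (faults so far: 3)
  step 6: ref 6 -> HIT, frames=[1,6,3] (faults so far: 3)
  step 7: ref 6 -> HIT, frames=[1,6,3] (faults so far: 3)
  step 8: ref 4 -> FAULT, evict 3, frames=[1,6,4] (faults so far: 4)
  step 9: ref 1 -> HIT, frames=[1,6,4] (faults so far: 4)
  Optimal total faults: 4

Answer: 5 5 4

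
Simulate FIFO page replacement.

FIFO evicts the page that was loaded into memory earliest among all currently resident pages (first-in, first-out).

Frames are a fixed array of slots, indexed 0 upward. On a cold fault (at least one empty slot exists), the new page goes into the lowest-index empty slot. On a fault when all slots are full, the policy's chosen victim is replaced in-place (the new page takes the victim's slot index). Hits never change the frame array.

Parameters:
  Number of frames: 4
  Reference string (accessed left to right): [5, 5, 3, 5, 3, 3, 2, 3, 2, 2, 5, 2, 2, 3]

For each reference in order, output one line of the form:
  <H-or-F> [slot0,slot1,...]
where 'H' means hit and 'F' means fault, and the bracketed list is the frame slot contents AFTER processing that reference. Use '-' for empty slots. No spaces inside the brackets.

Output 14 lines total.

F [5,-,-,-]
H [5,-,-,-]
F [5,3,-,-]
H [5,3,-,-]
H [5,3,-,-]
H [5,3,-,-]
F [5,3,2,-]
H [5,3,2,-]
H [5,3,2,-]
H [5,3,2,-]
H [5,3,2,-]
H [5,3,2,-]
H [5,3,2,-]
H [5,3,2,-]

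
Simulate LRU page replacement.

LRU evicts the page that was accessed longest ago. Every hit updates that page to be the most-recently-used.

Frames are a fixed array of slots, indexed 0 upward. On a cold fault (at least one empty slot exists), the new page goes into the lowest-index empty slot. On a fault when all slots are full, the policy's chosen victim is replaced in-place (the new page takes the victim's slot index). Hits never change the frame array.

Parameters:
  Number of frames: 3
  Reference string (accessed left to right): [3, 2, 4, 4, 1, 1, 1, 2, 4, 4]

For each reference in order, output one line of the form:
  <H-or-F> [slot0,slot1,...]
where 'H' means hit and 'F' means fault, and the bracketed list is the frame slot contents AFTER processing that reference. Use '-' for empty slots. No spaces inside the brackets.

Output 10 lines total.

F [3,-,-]
F [3,2,-]
F [3,2,4]
H [3,2,4]
F [1,2,4]
H [1,2,4]
H [1,2,4]
H [1,2,4]
H [1,2,4]
H [1,2,4]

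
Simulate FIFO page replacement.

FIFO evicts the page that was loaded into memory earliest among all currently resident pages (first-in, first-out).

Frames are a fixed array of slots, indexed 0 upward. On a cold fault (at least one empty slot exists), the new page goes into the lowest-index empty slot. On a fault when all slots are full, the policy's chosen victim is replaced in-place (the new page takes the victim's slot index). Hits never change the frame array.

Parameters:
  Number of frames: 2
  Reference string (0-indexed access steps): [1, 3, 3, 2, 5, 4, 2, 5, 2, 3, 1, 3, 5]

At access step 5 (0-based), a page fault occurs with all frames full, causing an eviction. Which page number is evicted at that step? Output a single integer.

Step 0: ref 1 -> FAULT, frames=[1,-]
Step 1: ref 3 -> FAULT, frames=[1,3]
Step 2: ref 3 -> HIT, frames=[1,3]
Step 3: ref 2 -> FAULT, evict 1, frames=[2,3]
Step 4: ref 5 -> FAULT, evict 3, frames=[2,5]
Step 5: ref 4 -> FAULT, evict 2, frames=[4,5]
At step 5: evicted page 2

Answer: 2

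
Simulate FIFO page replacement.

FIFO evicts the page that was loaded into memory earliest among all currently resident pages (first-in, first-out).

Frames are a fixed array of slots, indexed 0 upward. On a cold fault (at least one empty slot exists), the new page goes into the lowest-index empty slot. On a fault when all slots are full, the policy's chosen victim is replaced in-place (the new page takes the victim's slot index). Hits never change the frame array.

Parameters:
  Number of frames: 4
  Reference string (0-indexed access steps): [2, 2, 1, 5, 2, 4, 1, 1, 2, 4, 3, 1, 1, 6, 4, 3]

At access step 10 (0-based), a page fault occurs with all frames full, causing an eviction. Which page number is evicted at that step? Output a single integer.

Step 0: ref 2 -> FAULT, frames=[2,-,-,-]
Step 1: ref 2 -> HIT, frames=[2,-,-,-]
Step 2: ref 1 -> FAULT, frames=[2,1,-,-]
Step 3: ref 5 -> FAULT, frames=[2,1,5,-]
Step 4: ref 2 -> HIT, frames=[2,1,5,-]
Step 5: ref 4 -> FAULT, frames=[2,1,5,4]
Step 6: ref 1 -> HIT, frames=[2,1,5,4]
Step 7: ref 1 -> HIT, frames=[2,1,5,4]
Step 8: ref 2 -> HIT, frames=[2,1,5,4]
Step 9: ref 4 -> HIT, frames=[2,1,5,4]
Step 10: ref 3 -> FAULT, evict 2, frames=[3,1,5,4]
At step 10: evicted page 2

Answer: 2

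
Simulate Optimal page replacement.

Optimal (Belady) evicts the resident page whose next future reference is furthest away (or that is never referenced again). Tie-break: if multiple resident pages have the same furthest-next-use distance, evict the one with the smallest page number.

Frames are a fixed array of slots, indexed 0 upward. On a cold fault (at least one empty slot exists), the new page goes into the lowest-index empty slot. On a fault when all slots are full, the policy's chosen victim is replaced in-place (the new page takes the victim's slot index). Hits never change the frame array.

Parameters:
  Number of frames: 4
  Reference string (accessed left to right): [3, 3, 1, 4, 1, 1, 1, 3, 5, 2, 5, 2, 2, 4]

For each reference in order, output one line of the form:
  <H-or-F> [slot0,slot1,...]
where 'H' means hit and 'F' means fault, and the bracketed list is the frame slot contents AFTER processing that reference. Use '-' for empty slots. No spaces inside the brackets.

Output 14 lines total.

F [3,-,-,-]
H [3,-,-,-]
F [3,1,-,-]
F [3,1,4,-]
H [3,1,4,-]
H [3,1,4,-]
H [3,1,4,-]
H [3,1,4,-]
F [3,1,4,5]
F [3,2,4,5]
H [3,2,4,5]
H [3,2,4,5]
H [3,2,4,5]
H [3,2,4,5]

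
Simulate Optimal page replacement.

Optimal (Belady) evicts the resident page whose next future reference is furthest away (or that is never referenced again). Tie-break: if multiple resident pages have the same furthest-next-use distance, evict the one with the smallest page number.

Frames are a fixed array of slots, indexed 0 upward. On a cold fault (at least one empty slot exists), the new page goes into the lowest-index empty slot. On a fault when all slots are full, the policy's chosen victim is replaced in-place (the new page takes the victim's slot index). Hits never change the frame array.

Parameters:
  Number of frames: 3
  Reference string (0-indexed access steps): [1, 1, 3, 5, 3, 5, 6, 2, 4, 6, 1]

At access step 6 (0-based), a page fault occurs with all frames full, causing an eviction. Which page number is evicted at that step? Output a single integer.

Step 0: ref 1 -> FAULT, frames=[1,-,-]
Step 1: ref 1 -> HIT, frames=[1,-,-]
Step 2: ref 3 -> FAULT, frames=[1,3,-]
Step 3: ref 5 -> FAULT, frames=[1,3,5]
Step 4: ref 3 -> HIT, frames=[1,3,5]
Step 5: ref 5 -> HIT, frames=[1,3,5]
Step 6: ref 6 -> FAULT, evict 3, frames=[1,6,5]
At step 6: evicted page 3

Answer: 3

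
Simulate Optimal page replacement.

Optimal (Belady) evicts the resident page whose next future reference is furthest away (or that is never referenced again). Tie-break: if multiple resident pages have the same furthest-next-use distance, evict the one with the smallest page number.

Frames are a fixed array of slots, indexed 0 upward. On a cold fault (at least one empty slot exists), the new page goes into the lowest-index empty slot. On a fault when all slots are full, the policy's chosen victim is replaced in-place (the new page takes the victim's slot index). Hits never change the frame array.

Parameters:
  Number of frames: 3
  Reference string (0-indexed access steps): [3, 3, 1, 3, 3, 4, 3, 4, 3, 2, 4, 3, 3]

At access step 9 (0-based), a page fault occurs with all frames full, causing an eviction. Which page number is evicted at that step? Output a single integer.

Answer: 1

Derivation:
Step 0: ref 3 -> FAULT, frames=[3,-,-]
Step 1: ref 3 -> HIT, frames=[3,-,-]
Step 2: ref 1 -> FAULT, frames=[3,1,-]
Step 3: ref 3 -> HIT, frames=[3,1,-]
Step 4: ref 3 -> HIT, frames=[3,1,-]
Step 5: ref 4 -> FAULT, frames=[3,1,4]
Step 6: ref 3 -> HIT, frames=[3,1,4]
Step 7: ref 4 -> HIT, frames=[3,1,4]
Step 8: ref 3 -> HIT, frames=[3,1,4]
Step 9: ref 2 -> FAULT, evict 1, frames=[3,2,4]
At step 9: evicted page 1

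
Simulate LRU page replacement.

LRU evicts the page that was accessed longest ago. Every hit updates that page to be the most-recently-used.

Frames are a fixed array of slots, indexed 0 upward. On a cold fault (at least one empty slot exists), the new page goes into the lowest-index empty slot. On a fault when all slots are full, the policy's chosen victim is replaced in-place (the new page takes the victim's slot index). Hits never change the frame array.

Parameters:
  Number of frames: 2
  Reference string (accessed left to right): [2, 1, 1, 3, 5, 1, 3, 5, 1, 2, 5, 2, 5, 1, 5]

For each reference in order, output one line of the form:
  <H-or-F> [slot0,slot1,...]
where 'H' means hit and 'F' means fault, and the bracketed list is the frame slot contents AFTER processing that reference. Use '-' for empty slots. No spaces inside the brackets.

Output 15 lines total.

F [2,-]
F [2,1]
H [2,1]
F [3,1]
F [3,5]
F [1,5]
F [1,3]
F [5,3]
F [5,1]
F [2,1]
F [2,5]
H [2,5]
H [2,5]
F [1,5]
H [1,5]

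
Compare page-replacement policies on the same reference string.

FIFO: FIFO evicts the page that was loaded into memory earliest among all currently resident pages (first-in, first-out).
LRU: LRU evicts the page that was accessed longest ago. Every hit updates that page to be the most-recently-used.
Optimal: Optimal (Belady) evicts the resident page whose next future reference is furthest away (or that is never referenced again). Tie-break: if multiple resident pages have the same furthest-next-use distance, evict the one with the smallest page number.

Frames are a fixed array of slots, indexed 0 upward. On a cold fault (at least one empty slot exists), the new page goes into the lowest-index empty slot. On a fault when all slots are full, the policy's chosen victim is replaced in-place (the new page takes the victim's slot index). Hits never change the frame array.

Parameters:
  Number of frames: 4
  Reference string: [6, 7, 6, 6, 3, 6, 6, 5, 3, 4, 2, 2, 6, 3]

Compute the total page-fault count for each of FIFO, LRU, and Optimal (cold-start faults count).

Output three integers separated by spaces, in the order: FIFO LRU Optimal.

Answer: 8 7 6

Derivation:
--- FIFO ---
  step 0: ref 6 -> FAULT, frames=[6,-,-,-] (faults so far: 1)
  step 1: ref 7 -> FAULT, frames=[6,7,-,-] (faults so far: 2)
  step 2: ref 6 -> HIT, frames=[6,7,-,-] (faults so far: 2)
  step 3: ref 6 -> HIT, frames=[6,7,-,-] (faults so far: 2)
  step 4: ref 3 -> FAULT, frames=[6,7,3,-] (faults so far: 3)
  step 5: ref 6 -> HIT, frames=[6,7,3,-] (faults so far: 3)
  step 6: ref 6 -> HIT, frames=[6,7,3,-] (faults so far: 3)
  step 7: ref 5 -> FAULT, frames=[6,7,3,5] (faults so far: 4)
  step 8: ref 3 -> HIT, frames=[6,7,3,5] (faults so far: 4)
  step 9: ref 4 -> FAULT, evict 6, frames=[4,7,3,5] (faults so far: 5)
  step 10: ref 2 -> FAULT, evict 7, frames=[4,2,3,5] (faults so far: 6)
  step 11: ref 2 -> HIT, frames=[4,2,3,5] (faults so far: 6)
  step 12: ref 6 -> FAULT, evict 3, frames=[4,2,6,5] (faults so far: 7)
  step 13: ref 3 -> FAULT, evict 5, frames=[4,2,6,3] (faults so far: 8)
  FIFO total faults: 8
--- LRU ---
  step 0: ref 6 -> FAULT, frames=[6,-,-,-] (faults so far: 1)
  step 1: ref 7 -> FAULT, frames=[6,7,-,-] (faults so far: 2)
  step 2: ref 6 -> HIT, frames=[6,7,-,-] (faults so far: 2)
  step 3: ref 6 -> HIT, frames=[6,7,-,-] (faults so far: 2)
  step 4: ref 3 -> FAULT, frames=[6,7,3,-] (faults so far: 3)
  step 5: ref 6 -> HIT, frames=[6,7,3,-] (faults so far: 3)
  step 6: ref 6 -> HIT, frames=[6,7,3,-] (faults so far: 3)
  step 7: ref 5 -> FAULT, frames=[6,7,3,5] (faults so far: 4)
  step 8: ref 3 -> HIT, frames=[6,7,3,5] (faults so far: 4)
  step 9: ref 4 -> FAULT, evict 7, frames=[6,4,3,5] (faults so far: 5)
  step 10: ref 2 -> FAULT, evict 6, frames=[2,4,3,5] (faults so far: 6)
  step 11: ref 2 -> HIT, frames=[2,4,3,5] (faults so far: 6)
  step 12: ref 6 -> FAULT, evict 5, frames=[2,4,3,6] (faults so far: 7)
  step 13: ref 3 -> HIT, frames=[2,4,3,6] (faults so far: 7)
  LRU total faults: 7
--- Optimal ---
  step 0: ref 6 -> FAULT, frames=[6,-,-,-] (faults so far: 1)
  step 1: ref 7 -> FAULT, frames=[6,7,-,-] (faults so far: 2)
  step 2: ref 6 -> HIT, frames=[6,7,-,-] (faults so far: 2)
  step 3: ref 6 -> HIT, frames=[6,7,-,-] (faults so far: 2)
  step 4: ref 3 -> FAULT, frames=[6,7,3,-] (faults so far: 3)
  step 5: ref 6 -> HIT, frames=[6,7,3,-] (faults so far: 3)
  step 6: ref 6 -> HIT, frames=[6,7,3,-] (faults so far: 3)
  step 7: ref 5 -> FAULT, frames=[6,7,3,5] (faults so far: 4)
  step 8: ref 3 -> HIT, frames=[6,7,3,5] (faults so far: 4)
  step 9: ref 4 -> FAULT, evict 5, frames=[6,7,3,4] (faults so far: 5)
  step 10: ref 2 -> FAULT, evict 4, frames=[6,7,3,2] (faults so far: 6)
  step 11: ref 2 -> HIT, frames=[6,7,3,2] (faults so far: 6)
  step 12: ref 6 -> HIT, frames=[6,7,3,2] (faults so far: 6)
  step 13: ref 3 -> HIT, frames=[6,7,3,2] (faults so far: 6)
  Optimal total faults: 6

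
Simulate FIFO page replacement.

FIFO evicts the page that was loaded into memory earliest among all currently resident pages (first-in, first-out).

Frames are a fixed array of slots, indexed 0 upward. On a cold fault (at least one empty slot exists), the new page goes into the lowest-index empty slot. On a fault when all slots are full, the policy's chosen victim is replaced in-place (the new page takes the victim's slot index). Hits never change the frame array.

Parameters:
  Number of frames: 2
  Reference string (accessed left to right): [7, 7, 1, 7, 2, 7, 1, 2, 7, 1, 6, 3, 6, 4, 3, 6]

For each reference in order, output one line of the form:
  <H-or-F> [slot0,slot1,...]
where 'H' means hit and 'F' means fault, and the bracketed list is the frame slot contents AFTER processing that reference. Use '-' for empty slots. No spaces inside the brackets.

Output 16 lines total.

F [7,-]
H [7,-]
F [7,1]
H [7,1]
F [2,1]
F [2,7]
F [1,7]
F [1,2]
F [7,2]
F [7,1]
F [6,1]
F [6,3]
H [6,3]
F [4,3]
H [4,3]
F [4,6]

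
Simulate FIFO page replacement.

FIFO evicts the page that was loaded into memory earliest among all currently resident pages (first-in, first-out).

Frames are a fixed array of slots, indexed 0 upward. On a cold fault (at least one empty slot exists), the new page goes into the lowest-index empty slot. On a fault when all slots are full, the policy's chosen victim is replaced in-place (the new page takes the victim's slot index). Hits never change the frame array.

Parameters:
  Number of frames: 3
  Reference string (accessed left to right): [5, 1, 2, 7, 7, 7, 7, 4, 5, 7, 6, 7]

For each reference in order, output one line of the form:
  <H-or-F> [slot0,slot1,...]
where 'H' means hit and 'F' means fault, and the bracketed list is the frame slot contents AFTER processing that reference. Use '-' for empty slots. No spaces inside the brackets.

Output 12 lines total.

F [5,-,-]
F [5,1,-]
F [5,1,2]
F [7,1,2]
H [7,1,2]
H [7,1,2]
H [7,1,2]
F [7,4,2]
F [7,4,5]
H [7,4,5]
F [6,4,5]
F [6,7,5]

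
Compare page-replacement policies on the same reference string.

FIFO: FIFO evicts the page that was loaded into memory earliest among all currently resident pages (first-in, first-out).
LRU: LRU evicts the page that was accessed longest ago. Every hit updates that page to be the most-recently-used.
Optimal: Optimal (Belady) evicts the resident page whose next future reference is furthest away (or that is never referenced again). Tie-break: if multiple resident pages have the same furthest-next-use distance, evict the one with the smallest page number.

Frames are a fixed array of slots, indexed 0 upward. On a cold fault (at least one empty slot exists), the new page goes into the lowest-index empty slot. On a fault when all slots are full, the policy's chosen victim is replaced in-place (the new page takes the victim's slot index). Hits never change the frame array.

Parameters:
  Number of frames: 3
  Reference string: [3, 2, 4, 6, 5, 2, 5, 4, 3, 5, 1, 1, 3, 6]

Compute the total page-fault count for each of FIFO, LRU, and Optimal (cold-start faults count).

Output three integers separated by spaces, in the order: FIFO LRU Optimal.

--- FIFO ---
  step 0: ref 3 -> FAULT, frames=[3,-,-] (faults so far: 1)
  step 1: ref 2 -> FAULT, frames=[3,2,-] (faults so far: 2)
  step 2: ref 4 -> FAULT, frames=[3,2,4] (faults so far: 3)
  step 3: ref 6 -> FAULT, evict 3, frames=[6,2,4] (faults so far: 4)
  step 4: ref 5 -> FAULT, evict 2, frames=[6,5,4] (faults so far: 5)
  step 5: ref 2 -> FAULT, evict 4, frames=[6,5,2] (faults so far: 6)
  step 6: ref 5 -> HIT, frames=[6,5,2] (faults so far: 6)
  step 7: ref 4 -> FAULT, evict 6, frames=[4,5,2] (faults so far: 7)
  step 8: ref 3 -> FAULT, evict 5, frames=[4,3,2] (faults so far: 8)
  step 9: ref 5 -> FAULT, evict 2, frames=[4,3,5] (faults so far: 9)
  step 10: ref 1 -> FAULT, evict 4, frames=[1,3,5] (faults so far: 10)
  step 11: ref 1 -> HIT, frames=[1,3,5] (faults so far: 10)
  step 12: ref 3 -> HIT, frames=[1,3,5] (faults so far: 10)
  step 13: ref 6 -> FAULT, evict 3, frames=[1,6,5] (faults so far: 11)
  FIFO total faults: 11
--- LRU ---
  step 0: ref 3 -> FAULT, frames=[3,-,-] (faults so far: 1)
  step 1: ref 2 -> FAULT, frames=[3,2,-] (faults so far: 2)
  step 2: ref 4 -> FAULT, frames=[3,2,4] (faults so far: 3)
  step 3: ref 6 -> FAULT, evict 3, frames=[6,2,4] (faults so far: 4)
  step 4: ref 5 -> FAULT, evict 2, frames=[6,5,4] (faults so far: 5)
  step 5: ref 2 -> FAULT, evict 4, frames=[6,5,2] (faults so far: 6)
  step 6: ref 5 -> HIT, frames=[6,5,2] (faults so far: 6)
  step 7: ref 4 -> FAULT, evict 6, frames=[4,5,2] (faults so far: 7)
  step 8: ref 3 -> FAULT, evict 2, frames=[4,5,3] (faults so far: 8)
  step 9: ref 5 -> HIT, frames=[4,5,3] (faults so far: 8)
  step 10: ref 1 -> FAULT, evict 4, frames=[1,5,3] (faults so far: 9)
  step 11: ref 1 -> HIT, frames=[1,5,3] (faults so far: 9)
  step 12: ref 3 -> HIT, frames=[1,5,3] (faults so far: 9)
  step 13: ref 6 -> FAULT, evict 5, frames=[1,6,3] (faults so far: 10)
  LRU total faults: 10
--- Optimal ---
  step 0: ref 3 -> FAULT, frames=[3,-,-] (faults so far: 1)
  step 1: ref 2 -> FAULT, frames=[3,2,-] (faults so far: 2)
  step 2: ref 4 -> FAULT, frames=[3,2,4] (faults so far: 3)
  step 3: ref 6 -> FAULT, evict 3, frames=[6,2,4] (faults so far: 4)
  step 4: ref 5 -> FAULT, evict 6, frames=[5,2,4] (faults so far: 5)
  step 5: ref 2 -> HIT, frames=[5,2,4] (faults so far: 5)
  step 6: ref 5 -> HIT, frames=[5,2,4] (faults so far: 5)
  step 7: ref 4 -> HIT, frames=[5,2,4] (faults so far: 5)
  step 8: ref 3 -> FAULT, evict 2, frames=[5,3,4] (faults so far: 6)
  step 9: ref 5 -> HIT, frames=[5,3,4] (faults so far: 6)
  step 10: ref 1 -> FAULT, evict 4, frames=[5,3,1] (faults so far: 7)
  step 11: ref 1 -> HIT, frames=[5,3,1] (faults so far: 7)
  step 12: ref 3 -> HIT, frames=[5,3,1] (faults so far: 7)
  step 13: ref 6 -> FAULT, evict 1, frames=[5,3,6] (faults so far: 8)
  Optimal total faults: 8

Answer: 11 10 8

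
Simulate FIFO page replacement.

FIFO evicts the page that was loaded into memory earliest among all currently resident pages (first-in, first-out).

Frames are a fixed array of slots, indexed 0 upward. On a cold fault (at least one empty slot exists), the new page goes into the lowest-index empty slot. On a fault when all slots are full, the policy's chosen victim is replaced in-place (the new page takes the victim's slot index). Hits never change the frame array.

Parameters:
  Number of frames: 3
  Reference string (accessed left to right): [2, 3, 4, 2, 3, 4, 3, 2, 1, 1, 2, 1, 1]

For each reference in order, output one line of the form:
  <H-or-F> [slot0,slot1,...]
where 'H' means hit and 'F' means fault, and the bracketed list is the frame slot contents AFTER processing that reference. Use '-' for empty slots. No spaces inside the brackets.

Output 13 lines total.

F [2,-,-]
F [2,3,-]
F [2,3,4]
H [2,3,4]
H [2,3,4]
H [2,3,4]
H [2,3,4]
H [2,3,4]
F [1,3,4]
H [1,3,4]
F [1,2,4]
H [1,2,4]
H [1,2,4]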